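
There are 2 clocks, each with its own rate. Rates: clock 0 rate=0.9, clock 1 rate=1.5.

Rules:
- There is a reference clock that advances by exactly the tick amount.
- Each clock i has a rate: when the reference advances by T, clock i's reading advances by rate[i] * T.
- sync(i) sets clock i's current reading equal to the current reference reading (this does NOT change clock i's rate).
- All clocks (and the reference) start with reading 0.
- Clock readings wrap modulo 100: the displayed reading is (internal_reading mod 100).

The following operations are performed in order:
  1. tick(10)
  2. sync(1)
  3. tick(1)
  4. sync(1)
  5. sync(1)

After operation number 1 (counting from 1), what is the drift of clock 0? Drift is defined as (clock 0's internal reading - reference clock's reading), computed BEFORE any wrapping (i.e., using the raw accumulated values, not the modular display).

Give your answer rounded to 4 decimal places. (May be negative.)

After op 1 tick(10): ref=10.0000 raw=[9.0000 15.0000]
Drift of clock 0 after op 1: 9.0000 - 10.0000 = -1.0000

Answer: -1.0000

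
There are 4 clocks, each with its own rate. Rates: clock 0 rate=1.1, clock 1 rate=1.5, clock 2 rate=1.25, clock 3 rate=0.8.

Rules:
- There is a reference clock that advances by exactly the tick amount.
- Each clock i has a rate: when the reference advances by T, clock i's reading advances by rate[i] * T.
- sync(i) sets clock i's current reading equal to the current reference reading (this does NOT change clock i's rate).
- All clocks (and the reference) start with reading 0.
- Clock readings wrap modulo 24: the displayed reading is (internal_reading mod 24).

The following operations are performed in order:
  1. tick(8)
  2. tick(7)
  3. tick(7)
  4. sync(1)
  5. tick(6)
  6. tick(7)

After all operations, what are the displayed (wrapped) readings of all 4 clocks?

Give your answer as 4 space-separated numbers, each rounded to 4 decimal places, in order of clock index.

Answer: 14.5000 17.5000 19.7500 4.0000

Derivation:
After op 1 tick(8): ref=8.0000 raw=[8.8000 12.0000 10.0000 6.4000]
After op 2 tick(7): ref=15.0000 raw=[16.5000 22.5000 18.7500 12.0000]
After op 3 tick(7): ref=22.0000 raw=[24.2000 33.0000 27.5000 17.6000]
After op 4 sync(1): ref=22.0000 raw=[24.2000 22.0000 27.5000 17.6000]
After op 5 tick(6): ref=28.0000 raw=[30.8000 31.0000 35.0000 22.4000]
After op 6 tick(7): ref=35.0000 raw=[38.5000 41.5000 43.7500 28.0000]
Wrap final raw readings (mod 24): 38.5000 mod 24 = 14.5000; 41.5000 mod 24 = 17.5000; 43.7500 mod 24 = 19.7500; 28.0000 mod 24 = 4.0000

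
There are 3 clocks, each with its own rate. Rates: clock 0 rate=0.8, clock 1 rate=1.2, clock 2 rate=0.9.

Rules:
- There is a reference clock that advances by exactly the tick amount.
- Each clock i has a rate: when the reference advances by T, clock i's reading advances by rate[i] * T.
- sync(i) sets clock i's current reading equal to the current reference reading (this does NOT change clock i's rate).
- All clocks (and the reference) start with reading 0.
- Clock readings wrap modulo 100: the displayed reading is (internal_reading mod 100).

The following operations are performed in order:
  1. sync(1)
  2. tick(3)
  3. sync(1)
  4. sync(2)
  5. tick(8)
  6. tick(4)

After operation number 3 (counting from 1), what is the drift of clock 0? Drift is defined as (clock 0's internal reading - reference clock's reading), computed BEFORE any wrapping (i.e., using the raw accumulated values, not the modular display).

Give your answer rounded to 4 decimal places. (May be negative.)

After op 1 sync(1): ref=0.0000 raw=[0.0000 0.0000 0.0000]
After op 2 tick(3): ref=3.0000 raw=[2.4000 3.6000 2.7000]
After op 3 sync(1): ref=3.0000 raw=[2.4000 3.0000 2.7000]
Drift of clock 0 after op 3: 2.4000 - 3.0000 = -0.6000

Answer: -0.6000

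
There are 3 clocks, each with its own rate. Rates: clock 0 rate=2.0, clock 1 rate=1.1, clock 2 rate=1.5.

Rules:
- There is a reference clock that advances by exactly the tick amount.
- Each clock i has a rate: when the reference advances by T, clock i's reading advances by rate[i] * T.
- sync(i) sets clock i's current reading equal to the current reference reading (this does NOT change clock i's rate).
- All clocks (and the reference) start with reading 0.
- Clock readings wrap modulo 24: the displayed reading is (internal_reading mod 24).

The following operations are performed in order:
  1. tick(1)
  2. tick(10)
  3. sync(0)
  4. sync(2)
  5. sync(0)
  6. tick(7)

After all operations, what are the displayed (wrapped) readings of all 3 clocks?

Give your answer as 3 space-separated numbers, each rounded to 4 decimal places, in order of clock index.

Answer: 1.0000 19.8000 21.5000

Derivation:
After op 1 tick(1): ref=1.0000 raw=[2.0000 1.1000 1.5000]
After op 2 tick(10): ref=11.0000 raw=[22.0000 12.1000 16.5000]
After op 3 sync(0): ref=11.0000 raw=[11.0000 12.1000 16.5000]
After op 4 sync(2): ref=11.0000 raw=[11.0000 12.1000 11.0000]
After op 5 sync(0): ref=11.0000 raw=[11.0000 12.1000 11.0000]
After op 6 tick(7): ref=18.0000 raw=[25.0000 19.8000 21.5000]
Wrap final raw readings (mod 24): 25.0000 mod 24 = 1.0000; 19.8000 mod 24 = 19.8000; 21.5000 mod 24 = 21.5000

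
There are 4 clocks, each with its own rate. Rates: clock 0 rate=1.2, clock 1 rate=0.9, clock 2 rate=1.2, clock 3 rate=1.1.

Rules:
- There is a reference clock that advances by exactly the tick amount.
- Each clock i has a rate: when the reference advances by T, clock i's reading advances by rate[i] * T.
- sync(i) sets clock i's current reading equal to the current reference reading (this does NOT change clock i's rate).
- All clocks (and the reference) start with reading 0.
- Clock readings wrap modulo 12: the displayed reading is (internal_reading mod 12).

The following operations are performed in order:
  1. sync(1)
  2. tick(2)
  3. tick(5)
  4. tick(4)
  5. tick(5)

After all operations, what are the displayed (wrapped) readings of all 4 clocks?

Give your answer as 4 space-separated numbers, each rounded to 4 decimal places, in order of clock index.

Answer: 7.2000 2.4000 7.2000 5.6000

Derivation:
After op 1 sync(1): ref=0.0000 raw=[0.0000 0.0000 0.0000 0.0000]
After op 2 tick(2): ref=2.0000 raw=[2.4000 1.8000 2.4000 2.2000]
After op 3 tick(5): ref=7.0000 raw=[8.4000 6.3000 8.4000 7.7000]
After op 4 tick(4): ref=11.0000 raw=[13.2000 9.9000 13.2000 12.1000]
After op 5 tick(5): ref=16.0000 raw=[19.2000 14.4000 19.2000 17.6000]
Wrap final raw readings (mod 12): 19.2000 mod 12 = 7.2000; 14.4000 mod 12 = 2.4000; 19.2000 mod 12 = 7.2000; 17.6000 mod 12 = 5.6000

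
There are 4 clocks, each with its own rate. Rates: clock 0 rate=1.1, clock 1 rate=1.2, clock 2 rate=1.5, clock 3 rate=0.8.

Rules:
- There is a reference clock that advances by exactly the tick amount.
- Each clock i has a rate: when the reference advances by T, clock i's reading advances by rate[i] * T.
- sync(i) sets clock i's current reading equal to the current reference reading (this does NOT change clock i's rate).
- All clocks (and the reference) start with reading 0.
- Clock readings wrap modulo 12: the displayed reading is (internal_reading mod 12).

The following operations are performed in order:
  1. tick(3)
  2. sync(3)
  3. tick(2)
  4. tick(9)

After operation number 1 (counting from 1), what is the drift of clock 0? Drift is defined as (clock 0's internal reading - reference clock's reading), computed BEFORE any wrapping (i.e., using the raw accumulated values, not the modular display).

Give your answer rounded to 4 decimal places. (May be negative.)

After op 1 tick(3): ref=3.0000 raw=[3.3000 3.6000 4.5000 2.4000]
Drift of clock 0 after op 1: 3.3000 - 3.0000 = 0.3000

Answer: 0.3000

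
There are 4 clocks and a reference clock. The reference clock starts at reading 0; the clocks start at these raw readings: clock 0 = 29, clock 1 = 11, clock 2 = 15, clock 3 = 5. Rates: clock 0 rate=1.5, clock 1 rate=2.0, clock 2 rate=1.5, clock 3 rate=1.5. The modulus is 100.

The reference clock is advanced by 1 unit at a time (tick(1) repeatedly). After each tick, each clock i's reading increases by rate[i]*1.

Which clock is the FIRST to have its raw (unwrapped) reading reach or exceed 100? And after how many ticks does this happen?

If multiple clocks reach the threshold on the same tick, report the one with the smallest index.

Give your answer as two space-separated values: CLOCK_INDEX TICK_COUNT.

Answer: 1 45

Derivation:
clock 0: start=29, rate=1.5, needs 100-29 = 71; ticks = ceil(71/1.5) = ceil(47.3333) = 48; reading at tick 48 = 29 + 1.5*48 = 101.0000
clock 1: start=11, rate=2.0, needs 100-11 = 89; ticks = ceil(89/2.0) = ceil(44.5000) = 45; reading at tick 45 = 11 + 2.0*45 = 101.0000
clock 2: start=15, rate=1.5, needs 100-15 = 85; ticks = ceil(85/1.5) = ceil(56.6667) = 57; reading at tick 57 = 15 + 1.5*57 = 100.5000
clock 3: start=5, rate=1.5, needs 100-5 = 95; ticks = ceil(95/1.5) = ceil(63.3333) = 64; reading at tick 64 = 5 + 1.5*64 = 101.0000
Minimum tick count = 45; winners = [1]; smallest index = 1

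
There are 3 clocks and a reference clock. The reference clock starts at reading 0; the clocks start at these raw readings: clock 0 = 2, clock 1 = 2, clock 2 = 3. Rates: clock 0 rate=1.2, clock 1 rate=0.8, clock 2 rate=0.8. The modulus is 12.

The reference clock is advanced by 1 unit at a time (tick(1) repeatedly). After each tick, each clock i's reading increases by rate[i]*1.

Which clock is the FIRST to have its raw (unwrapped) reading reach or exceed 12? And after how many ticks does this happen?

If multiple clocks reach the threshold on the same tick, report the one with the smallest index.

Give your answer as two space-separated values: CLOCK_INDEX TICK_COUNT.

clock 0: start=2, rate=1.2, needs 12-2 = 10; ticks = ceil(10/1.2) = ceil(8.3333) = 9; reading at tick 9 = 2 + 1.2*9 = 12.8000
clock 1: start=2, rate=0.8, needs 12-2 = 10; ticks = ceil(10/0.8) = ceil(12.5000) = 13; reading at tick 13 = 2 + 0.8*13 = 12.4000
clock 2: start=3, rate=0.8, needs 12-3 = 9; ticks = ceil(9/0.8) = ceil(11.2500) = 12; reading at tick 12 = 3 + 0.8*12 = 12.6000
Minimum tick count = 9; winners = [0]; smallest index = 0

Answer: 0 9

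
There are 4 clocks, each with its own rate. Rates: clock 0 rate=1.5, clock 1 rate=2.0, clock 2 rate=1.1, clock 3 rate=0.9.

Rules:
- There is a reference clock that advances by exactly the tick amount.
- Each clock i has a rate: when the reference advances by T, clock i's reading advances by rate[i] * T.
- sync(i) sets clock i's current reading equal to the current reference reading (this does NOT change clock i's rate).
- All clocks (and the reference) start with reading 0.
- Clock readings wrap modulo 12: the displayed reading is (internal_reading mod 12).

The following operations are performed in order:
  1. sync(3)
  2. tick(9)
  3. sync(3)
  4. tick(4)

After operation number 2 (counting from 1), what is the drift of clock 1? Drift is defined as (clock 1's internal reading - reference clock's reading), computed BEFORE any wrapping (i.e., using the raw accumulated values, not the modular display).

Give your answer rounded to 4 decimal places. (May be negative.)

After op 1 sync(3): ref=0.0000 raw=[0.0000 0.0000 0.0000 0.0000]
After op 2 tick(9): ref=9.0000 raw=[13.5000 18.0000 9.9000 8.1000]
Drift of clock 1 after op 2: 18.0000 - 9.0000 = 9.0000

Answer: 9.0000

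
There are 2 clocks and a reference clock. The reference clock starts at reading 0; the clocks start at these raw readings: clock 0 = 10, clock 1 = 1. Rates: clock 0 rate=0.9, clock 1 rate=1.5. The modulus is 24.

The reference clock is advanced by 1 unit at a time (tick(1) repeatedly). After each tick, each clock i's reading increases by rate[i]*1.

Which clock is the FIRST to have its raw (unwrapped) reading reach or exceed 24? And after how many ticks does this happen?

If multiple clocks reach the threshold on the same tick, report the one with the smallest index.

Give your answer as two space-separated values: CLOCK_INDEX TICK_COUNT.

clock 0: start=10, rate=0.9, needs 24-10 = 14; ticks = ceil(14/0.9) = ceil(15.5556) = 16; reading at tick 16 = 10 + 0.9*16 = 24.4000
clock 1: start=1, rate=1.5, needs 24-1 = 23; ticks = ceil(23/1.5) = ceil(15.3333) = 16; reading at tick 16 = 1 + 1.5*16 = 25.0000
Minimum tick count = 16; winners = [0, 1]; smallest index = 0

Answer: 0 16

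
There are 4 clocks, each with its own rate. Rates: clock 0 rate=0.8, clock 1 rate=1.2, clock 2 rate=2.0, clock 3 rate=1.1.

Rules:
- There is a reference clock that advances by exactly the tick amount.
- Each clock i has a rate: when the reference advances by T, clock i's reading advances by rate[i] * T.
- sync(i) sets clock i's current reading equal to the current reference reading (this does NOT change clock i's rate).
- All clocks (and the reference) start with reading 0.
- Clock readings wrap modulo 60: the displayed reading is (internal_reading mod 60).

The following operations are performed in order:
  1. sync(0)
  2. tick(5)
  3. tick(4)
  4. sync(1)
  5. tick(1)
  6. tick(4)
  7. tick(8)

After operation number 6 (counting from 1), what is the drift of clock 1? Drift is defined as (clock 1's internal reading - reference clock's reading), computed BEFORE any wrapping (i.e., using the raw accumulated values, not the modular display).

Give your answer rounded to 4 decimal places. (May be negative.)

After op 1 sync(0): ref=0.0000 raw=[0.0000 0.0000 0.0000 0.0000]
After op 2 tick(5): ref=5.0000 raw=[4.0000 6.0000 10.0000 5.5000]
After op 3 tick(4): ref=9.0000 raw=[7.2000 10.8000 18.0000 9.9000]
After op 4 sync(1): ref=9.0000 raw=[7.2000 9.0000 18.0000 9.9000]
After op 5 tick(1): ref=10.0000 raw=[8.0000 10.2000 20.0000 11.0000]
After op 6 tick(4): ref=14.0000 raw=[11.2000 15.0000 28.0000 15.4000]
Drift of clock 1 after op 6: 15.0000 - 14.0000 = 1.0000

Answer: 1.0000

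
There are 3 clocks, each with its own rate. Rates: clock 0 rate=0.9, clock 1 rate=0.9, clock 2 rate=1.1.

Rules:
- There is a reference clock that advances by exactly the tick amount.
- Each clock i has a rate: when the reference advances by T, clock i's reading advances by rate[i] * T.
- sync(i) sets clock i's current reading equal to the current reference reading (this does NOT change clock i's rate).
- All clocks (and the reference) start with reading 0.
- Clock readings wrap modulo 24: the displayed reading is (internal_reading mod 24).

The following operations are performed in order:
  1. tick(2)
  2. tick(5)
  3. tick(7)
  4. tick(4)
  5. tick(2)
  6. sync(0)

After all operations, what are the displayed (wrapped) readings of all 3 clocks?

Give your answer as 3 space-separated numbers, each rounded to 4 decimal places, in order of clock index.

Answer: 20.0000 18.0000 22.0000

Derivation:
After op 1 tick(2): ref=2.0000 raw=[1.8000 1.8000 2.2000]
After op 2 tick(5): ref=7.0000 raw=[6.3000 6.3000 7.7000]
After op 3 tick(7): ref=14.0000 raw=[12.6000 12.6000 15.4000]
After op 4 tick(4): ref=18.0000 raw=[16.2000 16.2000 19.8000]
After op 5 tick(2): ref=20.0000 raw=[18.0000 18.0000 22.0000]
After op 6 sync(0): ref=20.0000 raw=[20.0000 18.0000 22.0000]
Wrap final raw readings (mod 24): 20.0000 mod 24 = 20.0000; 18.0000 mod 24 = 18.0000; 22.0000 mod 24 = 22.0000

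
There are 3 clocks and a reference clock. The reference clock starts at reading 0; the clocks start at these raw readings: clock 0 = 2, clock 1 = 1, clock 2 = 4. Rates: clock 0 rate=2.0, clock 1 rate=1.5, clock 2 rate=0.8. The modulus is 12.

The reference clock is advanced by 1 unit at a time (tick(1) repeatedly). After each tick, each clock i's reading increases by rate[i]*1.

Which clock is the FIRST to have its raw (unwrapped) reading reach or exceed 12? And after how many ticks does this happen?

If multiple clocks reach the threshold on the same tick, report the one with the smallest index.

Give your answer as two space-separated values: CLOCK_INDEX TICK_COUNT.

Answer: 0 5

Derivation:
clock 0: start=2, rate=2.0, needs 12-2 = 10; ticks = ceil(10/2.0) = ceil(5.0000) = 5; reading at tick 5 = 2 + 2.0*5 = 12.0000
clock 1: start=1, rate=1.5, needs 12-1 = 11; ticks = ceil(11/1.5) = ceil(7.3333) = 8; reading at tick 8 = 1 + 1.5*8 = 13.0000
clock 2: start=4, rate=0.8, needs 12-4 = 8; ticks = ceil(8/0.8) = ceil(10.0000) = 10; reading at tick 10 = 4 + 0.8*10 = 12.0000
Minimum tick count = 5; winners = [0]; smallest index = 0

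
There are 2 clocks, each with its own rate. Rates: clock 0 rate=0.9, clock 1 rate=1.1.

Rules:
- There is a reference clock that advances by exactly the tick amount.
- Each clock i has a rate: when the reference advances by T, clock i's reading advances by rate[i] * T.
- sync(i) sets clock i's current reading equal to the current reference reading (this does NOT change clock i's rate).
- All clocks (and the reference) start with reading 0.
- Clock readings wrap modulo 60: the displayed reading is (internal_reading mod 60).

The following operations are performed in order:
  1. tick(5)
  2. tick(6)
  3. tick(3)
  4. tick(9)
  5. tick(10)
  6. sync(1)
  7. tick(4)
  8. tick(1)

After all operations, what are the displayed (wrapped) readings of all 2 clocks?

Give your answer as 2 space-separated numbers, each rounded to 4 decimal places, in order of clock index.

Answer: 34.2000 38.5000

Derivation:
After op 1 tick(5): ref=5.0000 raw=[4.5000 5.5000]
After op 2 tick(6): ref=11.0000 raw=[9.9000 12.1000]
After op 3 tick(3): ref=14.0000 raw=[12.6000 15.4000]
After op 4 tick(9): ref=23.0000 raw=[20.7000 25.3000]
After op 5 tick(10): ref=33.0000 raw=[29.7000 36.3000]
After op 6 sync(1): ref=33.0000 raw=[29.7000 33.0000]
After op 7 tick(4): ref=37.0000 raw=[33.3000 37.4000]
After op 8 tick(1): ref=38.0000 raw=[34.2000 38.5000]
Wrap final raw readings (mod 60): 34.2000 mod 60 = 34.2000; 38.5000 mod 60 = 38.5000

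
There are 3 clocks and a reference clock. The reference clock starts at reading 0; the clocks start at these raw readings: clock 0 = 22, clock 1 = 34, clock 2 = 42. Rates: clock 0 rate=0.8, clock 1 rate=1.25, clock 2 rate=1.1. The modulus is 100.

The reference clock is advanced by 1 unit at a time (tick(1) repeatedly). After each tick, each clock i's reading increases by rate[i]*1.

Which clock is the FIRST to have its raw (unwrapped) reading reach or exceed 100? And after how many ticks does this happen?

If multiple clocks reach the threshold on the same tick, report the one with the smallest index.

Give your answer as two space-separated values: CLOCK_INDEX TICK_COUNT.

clock 0: start=22, rate=0.8, needs 100-22 = 78; ticks = ceil(78/0.8) = ceil(97.5000) = 98; reading at tick 98 = 22 + 0.8*98 = 100.4000
clock 1: start=34, rate=1.25, needs 100-34 = 66; ticks = ceil(66/1.25) = ceil(52.8000) = 53; reading at tick 53 = 34 + 1.25*53 = 100.2500
clock 2: start=42, rate=1.1, needs 100-42 = 58; ticks = ceil(58/1.1) = ceil(52.7273) = 53; reading at tick 53 = 42 + 1.1*53 = 100.3000
Minimum tick count = 53; winners = [1, 2]; smallest index = 1

Answer: 1 53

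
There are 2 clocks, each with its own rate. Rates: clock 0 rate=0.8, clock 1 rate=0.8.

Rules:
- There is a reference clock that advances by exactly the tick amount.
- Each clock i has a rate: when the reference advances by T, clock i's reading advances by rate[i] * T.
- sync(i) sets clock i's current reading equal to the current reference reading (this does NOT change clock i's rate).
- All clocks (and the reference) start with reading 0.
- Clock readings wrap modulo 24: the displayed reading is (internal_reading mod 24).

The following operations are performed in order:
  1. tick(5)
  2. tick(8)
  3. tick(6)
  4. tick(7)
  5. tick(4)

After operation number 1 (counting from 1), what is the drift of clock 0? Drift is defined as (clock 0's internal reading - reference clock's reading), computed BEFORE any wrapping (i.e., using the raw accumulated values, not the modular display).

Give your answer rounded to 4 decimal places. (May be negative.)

After op 1 tick(5): ref=5.0000 raw=[4.0000 4.0000]
Drift of clock 0 after op 1: 4.0000 - 5.0000 = -1.0000

Answer: -1.0000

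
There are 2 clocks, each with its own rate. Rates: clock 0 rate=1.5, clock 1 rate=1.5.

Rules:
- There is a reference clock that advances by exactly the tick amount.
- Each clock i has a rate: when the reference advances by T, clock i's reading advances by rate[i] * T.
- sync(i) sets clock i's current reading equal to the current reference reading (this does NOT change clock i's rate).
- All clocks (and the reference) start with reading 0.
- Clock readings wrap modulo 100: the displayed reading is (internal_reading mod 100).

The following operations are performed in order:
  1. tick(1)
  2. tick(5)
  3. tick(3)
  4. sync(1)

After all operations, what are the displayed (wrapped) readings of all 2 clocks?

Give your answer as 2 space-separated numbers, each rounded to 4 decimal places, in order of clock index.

Answer: 13.5000 9.0000

Derivation:
After op 1 tick(1): ref=1.0000 raw=[1.5000 1.5000]
After op 2 tick(5): ref=6.0000 raw=[9.0000 9.0000]
After op 3 tick(3): ref=9.0000 raw=[13.5000 13.5000]
After op 4 sync(1): ref=9.0000 raw=[13.5000 9.0000]
Wrap final raw readings (mod 100): 13.5000 mod 100 = 13.5000; 9.0000 mod 100 = 9.0000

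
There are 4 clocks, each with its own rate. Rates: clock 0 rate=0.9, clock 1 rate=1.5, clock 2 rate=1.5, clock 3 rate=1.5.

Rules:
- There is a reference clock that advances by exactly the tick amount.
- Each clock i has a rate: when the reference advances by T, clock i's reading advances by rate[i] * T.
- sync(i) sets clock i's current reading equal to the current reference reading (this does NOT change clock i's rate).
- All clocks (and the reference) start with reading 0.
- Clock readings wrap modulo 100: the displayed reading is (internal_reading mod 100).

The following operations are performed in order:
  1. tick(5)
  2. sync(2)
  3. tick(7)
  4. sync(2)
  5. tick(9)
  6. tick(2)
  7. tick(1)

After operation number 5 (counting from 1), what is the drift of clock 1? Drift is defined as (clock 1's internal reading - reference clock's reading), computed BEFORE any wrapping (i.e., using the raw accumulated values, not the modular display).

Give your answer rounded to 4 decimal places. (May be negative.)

After op 1 tick(5): ref=5.0000 raw=[4.5000 7.5000 7.5000 7.5000]
After op 2 sync(2): ref=5.0000 raw=[4.5000 7.5000 5.0000 7.5000]
After op 3 tick(7): ref=12.0000 raw=[10.8000 18.0000 15.5000 18.0000]
After op 4 sync(2): ref=12.0000 raw=[10.8000 18.0000 12.0000 18.0000]
After op 5 tick(9): ref=21.0000 raw=[18.9000 31.5000 25.5000 31.5000]
Drift of clock 1 after op 5: 31.5000 - 21.0000 = 10.5000

Answer: 10.5000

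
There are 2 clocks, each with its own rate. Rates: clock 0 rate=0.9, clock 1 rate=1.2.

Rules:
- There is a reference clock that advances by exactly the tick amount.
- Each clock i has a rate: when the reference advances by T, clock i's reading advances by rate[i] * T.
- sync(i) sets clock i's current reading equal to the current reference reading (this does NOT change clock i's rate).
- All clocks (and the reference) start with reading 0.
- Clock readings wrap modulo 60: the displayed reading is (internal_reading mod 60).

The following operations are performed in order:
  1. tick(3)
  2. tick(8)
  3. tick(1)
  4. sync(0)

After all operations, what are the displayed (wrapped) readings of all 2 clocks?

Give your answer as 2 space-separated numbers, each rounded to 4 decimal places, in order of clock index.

After op 1 tick(3): ref=3.0000 raw=[2.7000 3.6000]
After op 2 tick(8): ref=11.0000 raw=[9.9000 13.2000]
After op 3 tick(1): ref=12.0000 raw=[10.8000 14.4000]
After op 4 sync(0): ref=12.0000 raw=[12.0000 14.4000]
Wrap final raw readings (mod 60): 12.0000 mod 60 = 12.0000; 14.4000 mod 60 = 14.4000

Answer: 12.0000 14.4000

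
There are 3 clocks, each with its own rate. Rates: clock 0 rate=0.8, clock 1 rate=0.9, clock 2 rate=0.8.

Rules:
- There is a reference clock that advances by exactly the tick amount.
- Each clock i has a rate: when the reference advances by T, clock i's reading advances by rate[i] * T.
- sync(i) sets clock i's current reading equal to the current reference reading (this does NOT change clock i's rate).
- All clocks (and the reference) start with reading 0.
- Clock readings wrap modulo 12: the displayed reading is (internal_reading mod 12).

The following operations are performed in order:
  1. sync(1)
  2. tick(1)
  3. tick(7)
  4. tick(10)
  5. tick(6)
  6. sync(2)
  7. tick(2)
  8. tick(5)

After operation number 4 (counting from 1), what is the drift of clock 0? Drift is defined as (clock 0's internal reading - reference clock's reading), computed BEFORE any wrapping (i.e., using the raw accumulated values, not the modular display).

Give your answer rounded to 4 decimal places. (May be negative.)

Answer: -3.6000

Derivation:
After op 1 sync(1): ref=0.0000 raw=[0.0000 0.0000 0.0000]
After op 2 tick(1): ref=1.0000 raw=[0.8000 0.9000 0.8000]
After op 3 tick(7): ref=8.0000 raw=[6.4000 7.2000 6.4000]
After op 4 tick(10): ref=18.0000 raw=[14.4000 16.2000 14.4000]
Drift of clock 0 after op 4: 14.4000 - 18.0000 = -3.6000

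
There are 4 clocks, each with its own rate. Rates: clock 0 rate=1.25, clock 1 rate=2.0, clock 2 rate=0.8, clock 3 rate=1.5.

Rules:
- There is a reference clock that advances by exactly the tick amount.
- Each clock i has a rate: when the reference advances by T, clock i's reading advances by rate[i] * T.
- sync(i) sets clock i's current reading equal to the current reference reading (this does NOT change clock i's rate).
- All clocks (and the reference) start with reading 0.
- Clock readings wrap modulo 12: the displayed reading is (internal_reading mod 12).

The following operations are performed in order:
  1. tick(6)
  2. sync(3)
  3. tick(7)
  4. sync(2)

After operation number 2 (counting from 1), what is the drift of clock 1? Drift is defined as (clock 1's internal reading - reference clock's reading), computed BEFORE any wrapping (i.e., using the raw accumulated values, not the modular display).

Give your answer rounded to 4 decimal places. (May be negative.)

After op 1 tick(6): ref=6.0000 raw=[7.5000 12.0000 4.8000 9.0000]
After op 2 sync(3): ref=6.0000 raw=[7.5000 12.0000 4.8000 6.0000]
Drift of clock 1 after op 2: 12.0000 - 6.0000 = 6.0000

Answer: 6.0000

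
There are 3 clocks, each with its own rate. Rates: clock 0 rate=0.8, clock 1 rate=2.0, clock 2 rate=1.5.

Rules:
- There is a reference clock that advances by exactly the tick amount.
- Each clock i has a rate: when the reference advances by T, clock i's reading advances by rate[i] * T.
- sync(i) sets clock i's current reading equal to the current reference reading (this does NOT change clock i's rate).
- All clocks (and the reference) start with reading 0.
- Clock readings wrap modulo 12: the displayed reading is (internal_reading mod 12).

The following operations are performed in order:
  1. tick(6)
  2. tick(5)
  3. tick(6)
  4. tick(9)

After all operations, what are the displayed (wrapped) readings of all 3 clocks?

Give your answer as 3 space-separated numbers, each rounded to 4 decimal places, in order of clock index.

Answer: 8.8000 4.0000 3.0000

Derivation:
After op 1 tick(6): ref=6.0000 raw=[4.8000 12.0000 9.0000]
After op 2 tick(5): ref=11.0000 raw=[8.8000 22.0000 16.5000]
After op 3 tick(6): ref=17.0000 raw=[13.6000 34.0000 25.5000]
After op 4 tick(9): ref=26.0000 raw=[20.8000 52.0000 39.0000]
Wrap final raw readings (mod 12): 20.8000 mod 12 = 8.8000; 52.0000 mod 12 = 4.0000; 39.0000 mod 12 = 3.0000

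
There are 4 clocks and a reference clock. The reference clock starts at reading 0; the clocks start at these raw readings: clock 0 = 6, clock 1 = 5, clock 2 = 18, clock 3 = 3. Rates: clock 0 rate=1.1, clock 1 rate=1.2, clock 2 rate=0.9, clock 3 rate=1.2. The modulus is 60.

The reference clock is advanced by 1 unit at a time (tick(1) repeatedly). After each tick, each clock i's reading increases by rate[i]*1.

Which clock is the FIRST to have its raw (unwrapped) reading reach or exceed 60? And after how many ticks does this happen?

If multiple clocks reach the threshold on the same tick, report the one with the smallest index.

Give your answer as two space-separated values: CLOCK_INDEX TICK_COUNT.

clock 0: start=6, rate=1.1, needs 60-6 = 54; ticks = ceil(54/1.1) = ceil(49.0909) = 50; reading at tick 50 = 6 + 1.1*50 = 61.0000
clock 1: start=5, rate=1.2, needs 60-5 = 55; ticks = ceil(55/1.2) = ceil(45.8333) = 46; reading at tick 46 = 5 + 1.2*46 = 60.2000
clock 2: start=18, rate=0.9, needs 60-18 = 42; ticks = ceil(42/0.9) = ceil(46.6667) = 47; reading at tick 47 = 18 + 0.9*47 = 60.3000
clock 3: start=3, rate=1.2, needs 60-3 = 57; ticks = ceil(57/1.2) = ceil(47.5000) = 48; reading at tick 48 = 3 + 1.2*48 = 60.6000
Minimum tick count = 46; winners = [1]; smallest index = 1

Answer: 1 46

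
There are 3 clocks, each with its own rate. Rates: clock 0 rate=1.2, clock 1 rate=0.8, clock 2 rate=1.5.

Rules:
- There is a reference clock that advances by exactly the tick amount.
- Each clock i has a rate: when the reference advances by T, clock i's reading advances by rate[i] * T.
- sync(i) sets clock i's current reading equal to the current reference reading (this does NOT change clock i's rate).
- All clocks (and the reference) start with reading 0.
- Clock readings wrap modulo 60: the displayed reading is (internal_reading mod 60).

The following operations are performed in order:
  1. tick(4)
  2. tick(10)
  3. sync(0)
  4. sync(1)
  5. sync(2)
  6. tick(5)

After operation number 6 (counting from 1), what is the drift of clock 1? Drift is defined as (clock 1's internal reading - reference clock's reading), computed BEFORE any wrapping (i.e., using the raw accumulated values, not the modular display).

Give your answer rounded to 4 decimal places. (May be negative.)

Answer: -1.0000

Derivation:
After op 1 tick(4): ref=4.0000 raw=[4.8000 3.2000 6.0000]
After op 2 tick(10): ref=14.0000 raw=[16.8000 11.2000 21.0000]
After op 3 sync(0): ref=14.0000 raw=[14.0000 11.2000 21.0000]
After op 4 sync(1): ref=14.0000 raw=[14.0000 14.0000 21.0000]
After op 5 sync(2): ref=14.0000 raw=[14.0000 14.0000 14.0000]
After op 6 tick(5): ref=19.0000 raw=[20.0000 18.0000 21.5000]
Drift of clock 1 after op 6: 18.0000 - 19.0000 = -1.0000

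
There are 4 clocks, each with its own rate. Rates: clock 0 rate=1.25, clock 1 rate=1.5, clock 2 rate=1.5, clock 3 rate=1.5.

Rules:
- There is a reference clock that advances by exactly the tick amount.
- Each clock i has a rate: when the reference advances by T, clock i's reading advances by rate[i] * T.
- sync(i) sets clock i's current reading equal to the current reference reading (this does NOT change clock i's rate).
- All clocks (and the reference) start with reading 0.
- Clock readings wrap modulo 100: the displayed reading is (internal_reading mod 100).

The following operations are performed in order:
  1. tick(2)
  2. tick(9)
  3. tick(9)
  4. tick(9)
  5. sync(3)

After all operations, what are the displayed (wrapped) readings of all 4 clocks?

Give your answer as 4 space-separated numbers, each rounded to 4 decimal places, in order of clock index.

After op 1 tick(2): ref=2.0000 raw=[2.5000 3.0000 3.0000 3.0000]
After op 2 tick(9): ref=11.0000 raw=[13.7500 16.5000 16.5000 16.5000]
After op 3 tick(9): ref=20.0000 raw=[25.0000 30.0000 30.0000 30.0000]
After op 4 tick(9): ref=29.0000 raw=[36.2500 43.5000 43.5000 43.5000]
After op 5 sync(3): ref=29.0000 raw=[36.2500 43.5000 43.5000 29.0000]
Wrap final raw readings (mod 100): 36.2500 mod 100 = 36.2500; 43.5000 mod 100 = 43.5000; 43.5000 mod 100 = 43.5000; 29.0000 mod 100 = 29.0000

Answer: 36.2500 43.5000 43.5000 29.0000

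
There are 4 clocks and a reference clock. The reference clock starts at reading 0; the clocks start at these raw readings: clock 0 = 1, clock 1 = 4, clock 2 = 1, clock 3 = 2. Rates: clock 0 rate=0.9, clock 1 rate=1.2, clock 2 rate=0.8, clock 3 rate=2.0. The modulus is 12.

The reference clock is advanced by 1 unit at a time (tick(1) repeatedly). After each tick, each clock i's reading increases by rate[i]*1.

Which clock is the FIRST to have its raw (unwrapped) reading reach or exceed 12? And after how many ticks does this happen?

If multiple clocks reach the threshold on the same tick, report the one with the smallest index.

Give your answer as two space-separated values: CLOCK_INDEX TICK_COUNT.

Answer: 3 5

Derivation:
clock 0: start=1, rate=0.9, needs 12-1 = 11; ticks = ceil(11/0.9) = ceil(12.2222) = 13; reading at tick 13 = 1 + 0.9*13 = 12.7000
clock 1: start=4, rate=1.2, needs 12-4 = 8; ticks = ceil(8/1.2) = ceil(6.6667) = 7; reading at tick 7 = 4 + 1.2*7 = 12.4000
clock 2: start=1, rate=0.8, needs 12-1 = 11; ticks = ceil(11/0.8) = ceil(13.7500) = 14; reading at tick 14 = 1 + 0.8*14 = 12.2000
clock 3: start=2, rate=2.0, needs 12-2 = 10; ticks = ceil(10/2.0) = ceil(5.0000) = 5; reading at tick 5 = 2 + 2.0*5 = 12.0000
Minimum tick count = 5; winners = [3]; smallest index = 3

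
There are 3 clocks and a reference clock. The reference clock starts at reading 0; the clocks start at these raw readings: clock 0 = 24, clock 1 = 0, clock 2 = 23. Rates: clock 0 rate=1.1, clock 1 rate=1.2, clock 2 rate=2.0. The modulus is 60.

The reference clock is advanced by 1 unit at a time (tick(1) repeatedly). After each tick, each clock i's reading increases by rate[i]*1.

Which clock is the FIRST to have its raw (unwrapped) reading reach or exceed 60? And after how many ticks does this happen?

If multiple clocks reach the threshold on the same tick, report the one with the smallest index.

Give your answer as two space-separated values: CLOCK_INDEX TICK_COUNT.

clock 0: start=24, rate=1.1, needs 60-24 = 36; ticks = ceil(36/1.1) = ceil(32.7273) = 33; reading at tick 33 = 24 + 1.1*33 = 60.3000
clock 1: start=0, rate=1.2, needs 60-0 = 60; ticks = ceil(60/1.2) = ceil(50.0000) = 50; reading at tick 50 = 0 + 1.2*50 = 60.0000
clock 2: start=23, rate=2.0, needs 60-23 = 37; ticks = ceil(37/2.0) = ceil(18.5000) = 19; reading at tick 19 = 23 + 2.0*19 = 61.0000
Minimum tick count = 19; winners = [2]; smallest index = 2

Answer: 2 19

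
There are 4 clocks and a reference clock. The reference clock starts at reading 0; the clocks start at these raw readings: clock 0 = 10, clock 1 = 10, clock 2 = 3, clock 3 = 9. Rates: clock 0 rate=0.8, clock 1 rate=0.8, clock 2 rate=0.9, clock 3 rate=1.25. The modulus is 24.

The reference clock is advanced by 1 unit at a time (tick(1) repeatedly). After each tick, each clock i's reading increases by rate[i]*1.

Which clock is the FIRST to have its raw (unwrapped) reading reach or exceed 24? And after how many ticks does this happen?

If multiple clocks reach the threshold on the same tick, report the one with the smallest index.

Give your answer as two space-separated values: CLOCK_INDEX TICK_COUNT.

Answer: 3 12

Derivation:
clock 0: start=10, rate=0.8, needs 24-10 = 14; ticks = ceil(14/0.8) = ceil(17.5000) = 18; reading at tick 18 = 10 + 0.8*18 = 24.4000
clock 1: start=10, rate=0.8, needs 24-10 = 14; ticks = ceil(14/0.8) = ceil(17.5000) = 18; reading at tick 18 = 10 + 0.8*18 = 24.4000
clock 2: start=3, rate=0.9, needs 24-3 = 21; ticks = ceil(21/0.9) = ceil(23.3333) = 24; reading at tick 24 = 3 + 0.9*24 = 24.6000
clock 3: start=9, rate=1.25, needs 24-9 = 15; ticks = ceil(15/1.25) = ceil(12.0000) = 12; reading at tick 12 = 9 + 1.25*12 = 24.0000
Minimum tick count = 12; winners = [3]; smallest index = 3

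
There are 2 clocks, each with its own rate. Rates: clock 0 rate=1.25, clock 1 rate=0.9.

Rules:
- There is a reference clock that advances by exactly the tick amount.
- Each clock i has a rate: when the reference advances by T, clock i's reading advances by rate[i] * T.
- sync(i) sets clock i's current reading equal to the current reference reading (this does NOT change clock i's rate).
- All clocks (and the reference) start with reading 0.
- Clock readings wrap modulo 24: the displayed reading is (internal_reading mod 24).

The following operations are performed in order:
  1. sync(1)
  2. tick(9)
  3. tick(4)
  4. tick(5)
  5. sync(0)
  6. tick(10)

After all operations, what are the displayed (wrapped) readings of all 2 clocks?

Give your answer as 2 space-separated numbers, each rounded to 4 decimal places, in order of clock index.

Answer: 6.5000 1.2000

Derivation:
After op 1 sync(1): ref=0.0000 raw=[0.0000 0.0000]
After op 2 tick(9): ref=9.0000 raw=[11.2500 8.1000]
After op 3 tick(4): ref=13.0000 raw=[16.2500 11.7000]
After op 4 tick(5): ref=18.0000 raw=[22.5000 16.2000]
After op 5 sync(0): ref=18.0000 raw=[18.0000 16.2000]
After op 6 tick(10): ref=28.0000 raw=[30.5000 25.2000]
Wrap final raw readings (mod 24): 30.5000 mod 24 = 6.5000; 25.2000 mod 24 = 1.2000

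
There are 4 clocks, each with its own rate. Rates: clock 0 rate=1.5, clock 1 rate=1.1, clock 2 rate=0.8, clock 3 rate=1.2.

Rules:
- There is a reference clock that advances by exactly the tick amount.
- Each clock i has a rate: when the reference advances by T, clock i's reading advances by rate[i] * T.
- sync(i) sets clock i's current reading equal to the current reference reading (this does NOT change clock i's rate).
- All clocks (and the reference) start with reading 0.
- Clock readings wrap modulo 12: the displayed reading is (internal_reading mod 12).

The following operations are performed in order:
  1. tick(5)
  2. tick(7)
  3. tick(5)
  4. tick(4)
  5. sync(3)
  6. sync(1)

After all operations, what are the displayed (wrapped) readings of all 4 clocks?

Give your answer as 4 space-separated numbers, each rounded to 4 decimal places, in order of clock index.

Answer: 7.5000 9.0000 4.8000 9.0000

Derivation:
After op 1 tick(5): ref=5.0000 raw=[7.5000 5.5000 4.0000 6.0000]
After op 2 tick(7): ref=12.0000 raw=[18.0000 13.2000 9.6000 14.4000]
After op 3 tick(5): ref=17.0000 raw=[25.5000 18.7000 13.6000 20.4000]
After op 4 tick(4): ref=21.0000 raw=[31.5000 23.1000 16.8000 25.2000]
After op 5 sync(3): ref=21.0000 raw=[31.5000 23.1000 16.8000 21.0000]
After op 6 sync(1): ref=21.0000 raw=[31.5000 21.0000 16.8000 21.0000]
Wrap final raw readings (mod 12): 31.5000 mod 12 = 7.5000; 21.0000 mod 12 = 9.0000; 16.8000 mod 12 = 4.8000; 21.0000 mod 12 = 9.0000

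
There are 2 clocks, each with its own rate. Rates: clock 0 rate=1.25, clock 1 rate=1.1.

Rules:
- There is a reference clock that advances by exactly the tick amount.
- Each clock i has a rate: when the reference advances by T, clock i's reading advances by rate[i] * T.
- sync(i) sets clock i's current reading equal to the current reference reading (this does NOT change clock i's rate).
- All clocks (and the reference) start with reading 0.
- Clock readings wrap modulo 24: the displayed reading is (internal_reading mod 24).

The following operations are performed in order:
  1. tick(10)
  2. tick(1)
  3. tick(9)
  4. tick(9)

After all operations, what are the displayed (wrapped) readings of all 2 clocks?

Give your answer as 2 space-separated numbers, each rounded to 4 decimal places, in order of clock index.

After op 1 tick(10): ref=10.0000 raw=[12.5000 11.0000]
After op 2 tick(1): ref=11.0000 raw=[13.7500 12.1000]
After op 3 tick(9): ref=20.0000 raw=[25.0000 22.0000]
After op 4 tick(9): ref=29.0000 raw=[36.2500 31.9000]
Wrap final raw readings (mod 24): 36.2500 mod 24 = 12.2500; 31.9000 mod 24 = 7.9000

Answer: 12.2500 7.9000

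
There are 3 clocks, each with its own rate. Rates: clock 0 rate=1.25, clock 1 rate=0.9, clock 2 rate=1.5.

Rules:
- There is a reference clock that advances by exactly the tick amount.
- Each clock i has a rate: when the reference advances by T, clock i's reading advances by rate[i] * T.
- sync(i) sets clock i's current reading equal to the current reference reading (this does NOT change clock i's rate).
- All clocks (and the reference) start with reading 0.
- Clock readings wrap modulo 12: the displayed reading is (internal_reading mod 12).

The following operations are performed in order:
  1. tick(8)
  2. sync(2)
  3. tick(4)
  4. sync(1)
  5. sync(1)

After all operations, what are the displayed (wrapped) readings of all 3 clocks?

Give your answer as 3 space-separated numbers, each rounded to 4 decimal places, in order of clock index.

After op 1 tick(8): ref=8.0000 raw=[10.0000 7.2000 12.0000]
After op 2 sync(2): ref=8.0000 raw=[10.0000 7.2000 8.0000]
After op 3 tick(4): ref=12.0000 raw=[15.0000 10.8000 14.0000]
After op 4 sync(1): ref=12.0000 raw=[15.0000 12.0000 14.0000]
After op 5 sync(1): ref=12.0000 raw=[15.0000 12.0000 14.0000]
Wrap final raw readings (mod 12): 15.0000 mod 12 = 3.0000; 12.0000 mod 12 = 0.0000; 14.0000 mod 12 = 2.0000

Answer: 3.0000 0.0000 2.0000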